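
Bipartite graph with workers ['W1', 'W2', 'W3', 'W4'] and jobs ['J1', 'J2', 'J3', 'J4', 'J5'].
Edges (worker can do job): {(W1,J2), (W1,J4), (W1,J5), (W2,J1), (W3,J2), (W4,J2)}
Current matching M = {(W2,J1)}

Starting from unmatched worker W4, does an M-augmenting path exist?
Yes: W4 → J2

An M-augmenting path alternates non-matching / matching edges, starting and ending at unmatched vertices.
Path: W4 → J2
(J2 is unmatched in M, so the path is augmenting.)
Flipping edges along this path would increase |M| from 1 to 2.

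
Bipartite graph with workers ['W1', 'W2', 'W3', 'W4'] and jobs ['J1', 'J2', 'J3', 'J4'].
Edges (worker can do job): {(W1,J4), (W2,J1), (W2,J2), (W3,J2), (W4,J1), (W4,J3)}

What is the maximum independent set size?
Maximum independent set = 4

By König's theorem:
- Min vertex cover = Max matching = 4
- Max independent set = Total vertices - Min vertex cover
- Max independent set = 8 - 4 = 4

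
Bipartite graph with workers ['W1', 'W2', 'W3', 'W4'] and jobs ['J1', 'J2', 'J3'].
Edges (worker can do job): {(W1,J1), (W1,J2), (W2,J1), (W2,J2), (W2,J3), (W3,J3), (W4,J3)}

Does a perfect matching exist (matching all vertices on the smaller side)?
Yes, perfect matching exists (size 3)

Perfect matching: {(W1,J1), (W2,J2), (W4,J3)}
All 3 vertices on the smaller side are matched.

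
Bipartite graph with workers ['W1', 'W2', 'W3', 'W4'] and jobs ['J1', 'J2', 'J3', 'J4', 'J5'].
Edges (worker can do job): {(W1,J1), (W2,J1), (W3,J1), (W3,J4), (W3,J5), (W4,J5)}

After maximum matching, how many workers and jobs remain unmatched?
Unmatched: 1 workers, 2 jobs

Maximum matching size: 3
Workers: 4 total, 3 matched, 1 unmatched
Jobs: 5 total, 3 matched, 2 unmatched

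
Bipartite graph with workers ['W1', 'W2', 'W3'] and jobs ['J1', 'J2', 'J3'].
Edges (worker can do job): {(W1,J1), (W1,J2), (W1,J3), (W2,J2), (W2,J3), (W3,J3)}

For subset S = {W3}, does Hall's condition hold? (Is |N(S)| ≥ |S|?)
Yes: |N(S)| = 1, |S| = 1

Subset S = {W3}
Neighbors N(S) = {J3}

|N(S)| = 1, |S| = 1
Hall's condition: |N(S)| ≥ |S| is satisfied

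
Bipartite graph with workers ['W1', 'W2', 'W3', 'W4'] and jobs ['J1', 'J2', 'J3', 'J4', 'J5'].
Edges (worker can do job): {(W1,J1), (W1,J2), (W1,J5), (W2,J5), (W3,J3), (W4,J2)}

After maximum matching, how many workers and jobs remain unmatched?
Unmatched: 0 workers, 1 jobs

Maximum matching size: 4
Workers: 4 total, 4 matched, 0 unmatched
Jobs: 5 total, 4 matched, 1 unmatched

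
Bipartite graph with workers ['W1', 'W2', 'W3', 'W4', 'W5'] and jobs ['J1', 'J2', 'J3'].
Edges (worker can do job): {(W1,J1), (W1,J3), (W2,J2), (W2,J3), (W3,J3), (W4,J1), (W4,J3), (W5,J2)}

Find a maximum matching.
Matching: {(W3,J3), (W4,J1), (W5,J2)}

Maximum matching (size 3):
  W3 → J3
  W4 → J1
  W5 → J2

Each worker is assigned to at most one job, and each job to at most one worker.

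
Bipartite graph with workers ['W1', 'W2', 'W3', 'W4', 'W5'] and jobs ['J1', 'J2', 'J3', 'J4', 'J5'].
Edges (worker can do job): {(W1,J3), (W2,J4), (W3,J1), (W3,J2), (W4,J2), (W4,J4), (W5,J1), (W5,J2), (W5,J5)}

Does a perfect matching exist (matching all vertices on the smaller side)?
Yes, perfect matching exists (size 5)

Perfect matching: {(W1,J3), (W2,J4), (W3,J1), (W4,J2), (W5,J5)}
All 5 vertices on the smaller side are matched.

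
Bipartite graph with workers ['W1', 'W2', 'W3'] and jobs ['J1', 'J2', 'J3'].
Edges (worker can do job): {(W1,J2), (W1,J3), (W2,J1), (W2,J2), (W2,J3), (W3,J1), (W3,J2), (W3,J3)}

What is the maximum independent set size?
Maximum independent set = 3

By König's theorem:
- Min vertex cover = Max matching = 3
- Max independent set = Total vertices - Min vertex cover
- Max independent set = 6 - 3 = 3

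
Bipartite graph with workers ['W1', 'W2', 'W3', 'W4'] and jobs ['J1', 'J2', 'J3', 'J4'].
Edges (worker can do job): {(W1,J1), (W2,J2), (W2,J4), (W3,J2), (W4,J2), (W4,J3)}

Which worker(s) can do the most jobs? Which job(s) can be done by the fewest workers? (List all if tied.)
Most versatile: W2, W4 (2 jobs); Least covered: J1, J3, J4 (1 workers)

Worker degrees (jobs they can do): W1:1, W2:2, W3:1, W4:2
Job degrees (workers who can do it): J1:1, J2:3, J3:1, J4:1

Maximum worker degree is 2, achieved by: W2, W4
Minimum job degree is 1, achieved by: J1, J3, J4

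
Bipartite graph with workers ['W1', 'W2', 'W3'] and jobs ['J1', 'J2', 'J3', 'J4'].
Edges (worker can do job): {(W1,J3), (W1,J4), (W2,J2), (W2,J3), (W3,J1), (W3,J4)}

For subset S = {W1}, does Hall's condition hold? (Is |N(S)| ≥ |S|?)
Yes: |N(S)| = 2, |S| = 1

Subset S = {W1}
Neighbors N(S) = {J3, J4}

|N(S)| = 2, |S| = 1
Hall's condition: |N(S)| ≥ |S| is satisfied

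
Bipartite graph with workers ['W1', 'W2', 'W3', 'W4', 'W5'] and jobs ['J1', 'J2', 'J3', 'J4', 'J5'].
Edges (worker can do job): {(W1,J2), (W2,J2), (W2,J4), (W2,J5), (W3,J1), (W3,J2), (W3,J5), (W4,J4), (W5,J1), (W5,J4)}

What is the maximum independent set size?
Maximum independent set = 6

By König's theorem:
- Min vertex cover = Max matching = 4
- Max independent set = Total vertices - Min vertex cover
- Max independent set = 10 - 4 = 6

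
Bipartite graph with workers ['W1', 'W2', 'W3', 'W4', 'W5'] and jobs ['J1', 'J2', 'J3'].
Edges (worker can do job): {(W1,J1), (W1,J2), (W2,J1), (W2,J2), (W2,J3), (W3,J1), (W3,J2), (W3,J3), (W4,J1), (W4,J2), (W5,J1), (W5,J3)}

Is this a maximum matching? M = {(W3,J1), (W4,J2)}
No, size 2 is not maximum

Proposed matching has size 2.
Maximum matching size for this graph: 3.

This is NOT maximum - can be improved to size 3.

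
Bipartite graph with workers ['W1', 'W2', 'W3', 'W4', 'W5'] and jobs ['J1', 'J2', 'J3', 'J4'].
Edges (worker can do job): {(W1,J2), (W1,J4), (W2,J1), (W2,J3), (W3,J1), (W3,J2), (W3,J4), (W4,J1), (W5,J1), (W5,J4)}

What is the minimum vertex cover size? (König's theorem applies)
Minimum vertex cover size = 4

By König's theorem: in bipartite graphs,
min vertex cover = max matching = 4

Maximum matching has size 4, so minimum vertex cover also has size 4.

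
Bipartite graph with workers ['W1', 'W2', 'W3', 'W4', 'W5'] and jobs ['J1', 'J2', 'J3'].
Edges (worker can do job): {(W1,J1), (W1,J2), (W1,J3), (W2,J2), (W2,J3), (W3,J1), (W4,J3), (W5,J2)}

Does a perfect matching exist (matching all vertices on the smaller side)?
Yes, perfect matching exists (size 3)

Perfect matching: {(W3,J1), (W4,J3), (W5,J2)}
All 3 vertices on the smaller side are matched.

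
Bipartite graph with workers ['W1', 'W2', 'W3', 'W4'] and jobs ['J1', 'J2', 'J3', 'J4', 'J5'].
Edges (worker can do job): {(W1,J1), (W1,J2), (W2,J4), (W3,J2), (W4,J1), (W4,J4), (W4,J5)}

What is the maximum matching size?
Maximum matching size = 4

Maximum matching: {(W1,J1), (W2,J4), (W3,J2), (W4,J5)}
Size: 4

This assigns 4 workers to 4 distinct jobs.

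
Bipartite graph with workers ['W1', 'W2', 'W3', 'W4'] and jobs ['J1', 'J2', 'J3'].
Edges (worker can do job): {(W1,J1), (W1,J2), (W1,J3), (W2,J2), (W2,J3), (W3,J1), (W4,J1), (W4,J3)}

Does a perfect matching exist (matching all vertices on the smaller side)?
Yes, perfect matching exists (size 3)

Perfect matching: {(W1,J3), (W2,J2), (W4,J1)}
All 3 vertices on the smaller side are matched.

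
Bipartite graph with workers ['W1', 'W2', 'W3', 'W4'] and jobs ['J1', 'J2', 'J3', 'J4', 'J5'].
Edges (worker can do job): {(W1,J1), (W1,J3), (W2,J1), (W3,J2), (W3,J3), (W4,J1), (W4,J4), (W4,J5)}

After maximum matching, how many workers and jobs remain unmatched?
Unmatched: 0 workers, 1 jobs

Maximum matching size: 4
Workers: 4 total, 4 matched, 0 unmatched
Jobs: 5 total, 4 matched, 1 unmatched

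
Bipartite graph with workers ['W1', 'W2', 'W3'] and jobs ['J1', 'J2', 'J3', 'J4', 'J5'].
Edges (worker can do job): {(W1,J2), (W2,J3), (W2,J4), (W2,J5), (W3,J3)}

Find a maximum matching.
Matching: {(W1,J2), (W2,J4), (W3,J3)}

Maximum matching (size 3):
  W1 → J2
  W2 → J4
  W3 → J3

Each worker is assigned to at most one job, and each job to at most one worker.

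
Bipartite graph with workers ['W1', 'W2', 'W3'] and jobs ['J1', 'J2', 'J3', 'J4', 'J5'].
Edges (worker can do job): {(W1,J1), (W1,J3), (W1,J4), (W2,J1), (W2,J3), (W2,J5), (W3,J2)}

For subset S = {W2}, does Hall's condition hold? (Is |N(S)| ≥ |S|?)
Yes: |N(S)| = 3, |S| = 1

Subset S = {W2}
Neighbors N(S) = {J1, J3, J5}

|N(S)| = 3, |S| = 1
Hall's condition: |N(S)| ≥ |S| is satisfied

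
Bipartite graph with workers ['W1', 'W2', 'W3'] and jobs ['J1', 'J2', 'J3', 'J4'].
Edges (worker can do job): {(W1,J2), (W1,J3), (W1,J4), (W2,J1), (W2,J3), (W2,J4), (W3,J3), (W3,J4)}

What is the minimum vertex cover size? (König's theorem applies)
Minimum vertex cover size = 3

By König's theorem: in bipartite graphs,
min vertex cover = max matching = 3

Maximum matching has size 3, so minimum vertex cover also has size 3.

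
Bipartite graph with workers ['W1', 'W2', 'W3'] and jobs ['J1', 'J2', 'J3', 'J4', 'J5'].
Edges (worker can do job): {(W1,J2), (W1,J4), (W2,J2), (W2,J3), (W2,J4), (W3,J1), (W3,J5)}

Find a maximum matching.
Matching: {(W1,J2), (W2,J4), (W3,J5)}

Maximum matching (size 3):
  W1 → J2
  W2 → J4
  W3 → J5

Each worker is assigned to at most one job, and each job to at most one worker.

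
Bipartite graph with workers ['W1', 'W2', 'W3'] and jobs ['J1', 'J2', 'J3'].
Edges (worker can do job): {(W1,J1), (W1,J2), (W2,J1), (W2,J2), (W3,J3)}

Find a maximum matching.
Matching: {(W1,J1), (W2,J2), (W3,J3)}

Maximum matching (size 3):
  W1 → J1
  W2 → J2
  W3 → J3

Each worker is assigned to at most one job, and each job to at most one worker.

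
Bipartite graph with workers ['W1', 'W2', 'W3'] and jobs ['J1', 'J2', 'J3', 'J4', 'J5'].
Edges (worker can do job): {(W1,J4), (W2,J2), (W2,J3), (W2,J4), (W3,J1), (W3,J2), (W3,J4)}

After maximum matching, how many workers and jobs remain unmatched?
Unmatched: 0 workers, 2 jobs

Maximum matching size: 3
Workers: 3 total, 3 matched, 0 unmatched
Jobs: 5 total, 3 matched, 2 unmatched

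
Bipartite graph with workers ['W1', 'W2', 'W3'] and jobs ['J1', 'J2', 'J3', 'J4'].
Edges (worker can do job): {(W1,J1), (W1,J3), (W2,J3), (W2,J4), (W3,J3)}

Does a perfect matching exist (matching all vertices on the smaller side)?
Yes, perfect matching exists (size 3)

Perfect matching: {(W1,J1), (W2,J4), (W3,J3)}
All 3 vertices on the smaller side are matched.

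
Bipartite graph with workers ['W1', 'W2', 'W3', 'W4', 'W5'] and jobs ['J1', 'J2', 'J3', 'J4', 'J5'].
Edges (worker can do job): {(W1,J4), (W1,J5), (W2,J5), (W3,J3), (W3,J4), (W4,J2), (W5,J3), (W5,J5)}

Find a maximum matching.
Matching: {(W1,J4), (W3,J3), (W4,J2), (W5,J5)}

Maximum matching (size 4):
  W1 → J4
  W3 → J3
  W4 → J2
  W5 → J5

Each worker is assigned to at most one job, and each job to at most one worker.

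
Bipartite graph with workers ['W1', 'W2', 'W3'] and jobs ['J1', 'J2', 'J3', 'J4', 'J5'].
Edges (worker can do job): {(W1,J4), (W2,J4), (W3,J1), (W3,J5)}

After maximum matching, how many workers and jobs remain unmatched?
Unmatched: 1 workers, 3 jobs

Maximum matching size: 2
Workers: 3 total, 2 matched, 1 unmatched
Jobs: 5 total, 2 matched, 3 unmatched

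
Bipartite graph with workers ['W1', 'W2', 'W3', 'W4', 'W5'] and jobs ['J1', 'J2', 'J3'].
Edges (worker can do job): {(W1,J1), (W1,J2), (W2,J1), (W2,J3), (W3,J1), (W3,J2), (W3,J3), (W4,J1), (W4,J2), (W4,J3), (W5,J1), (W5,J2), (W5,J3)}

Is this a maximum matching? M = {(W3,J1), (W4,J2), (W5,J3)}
Yes, size 3 is maximum

Proposed matching has size 3.
Maximum matching size for this graph: 3.

This is a maximum matching.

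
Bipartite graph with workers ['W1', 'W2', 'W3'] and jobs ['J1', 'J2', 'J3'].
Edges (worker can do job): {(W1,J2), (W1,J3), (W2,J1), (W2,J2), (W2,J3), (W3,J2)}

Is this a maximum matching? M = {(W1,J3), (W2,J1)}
No, size 2 is not maximum

Proposed matching has size 2.
Maximum matching size for this graph: 3.

This is NOT maximum - can be improved to size 3.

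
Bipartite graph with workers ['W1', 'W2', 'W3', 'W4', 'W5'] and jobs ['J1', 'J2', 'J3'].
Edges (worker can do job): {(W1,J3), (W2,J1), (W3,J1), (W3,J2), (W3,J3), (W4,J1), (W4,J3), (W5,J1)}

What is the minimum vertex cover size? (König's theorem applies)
Minimum vertex cover size = 3

By König's theorem: in bipartite graphs,
min vertex cover = max matching = 3

Maximum matching has size 3, so minimum vertex cover also has size 3.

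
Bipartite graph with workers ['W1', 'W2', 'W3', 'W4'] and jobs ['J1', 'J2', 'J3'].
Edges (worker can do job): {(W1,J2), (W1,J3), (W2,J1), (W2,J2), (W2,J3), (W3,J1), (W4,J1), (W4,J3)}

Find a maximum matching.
Matching: {(W1,J2), (W3,J1), (W4,J3)}

Maximum matching (size 3):
  W1 → J2
  W3 → J1
  W4 → J3

Each worker is assigned to at most one job, and each job to at most one worker.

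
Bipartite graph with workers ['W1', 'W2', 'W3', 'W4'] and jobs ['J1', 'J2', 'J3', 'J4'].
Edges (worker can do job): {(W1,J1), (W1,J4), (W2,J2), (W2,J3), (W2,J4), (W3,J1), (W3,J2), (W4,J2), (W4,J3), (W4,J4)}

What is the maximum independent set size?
Maximum independent set = 4

By König's theorem:
- Min vertex cover = Max matching = 4
- Max independent set = Total vertices - Min vertex cover
- Max independent set = 8 - 4 = 4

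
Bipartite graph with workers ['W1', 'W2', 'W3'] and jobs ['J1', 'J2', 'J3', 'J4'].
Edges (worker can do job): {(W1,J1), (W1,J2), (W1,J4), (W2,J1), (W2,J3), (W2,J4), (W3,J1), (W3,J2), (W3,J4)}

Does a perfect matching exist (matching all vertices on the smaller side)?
Yes, perfect matching exists (size 3)

Perfect matching: {(W1,J2), (W2,J3), (W3,J1)}
All 3 vertices on the smaller side are matched.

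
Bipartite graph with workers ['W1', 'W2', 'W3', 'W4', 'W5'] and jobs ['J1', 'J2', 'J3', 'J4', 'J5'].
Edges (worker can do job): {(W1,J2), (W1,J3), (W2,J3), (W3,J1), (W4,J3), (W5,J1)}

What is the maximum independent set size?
Maximum independent set = 7

By König's theorem:
- Min vertex cover = Max matching = 3
- Max independent set = Total vertices - Min vertex cover
- Max independent set = 10 - 3 = 7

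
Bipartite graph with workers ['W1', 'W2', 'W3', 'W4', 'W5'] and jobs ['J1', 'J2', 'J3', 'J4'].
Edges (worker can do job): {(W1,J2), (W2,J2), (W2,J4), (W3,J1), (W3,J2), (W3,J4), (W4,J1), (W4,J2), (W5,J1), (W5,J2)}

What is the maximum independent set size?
Maximum independent set = 6

By König's theorem:
- Min vertex cover = Max matching = 3
- Max independent set = Total vertices - Min vertex cover
- Max independent set = 9 - 3 = 6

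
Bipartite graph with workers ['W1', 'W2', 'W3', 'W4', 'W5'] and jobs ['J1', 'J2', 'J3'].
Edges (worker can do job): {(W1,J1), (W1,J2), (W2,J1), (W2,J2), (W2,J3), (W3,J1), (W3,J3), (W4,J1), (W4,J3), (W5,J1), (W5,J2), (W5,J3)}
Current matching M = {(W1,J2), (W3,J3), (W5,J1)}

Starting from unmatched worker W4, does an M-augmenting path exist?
No augmenting path from W4

Alternating search from W4 reaches jobs: {J1, J2, J3}.
Every reachable job is already matched in M, and following those matched edges back to workers exposes no further unvisited jobs.
No M-augmenting path from W4 exists.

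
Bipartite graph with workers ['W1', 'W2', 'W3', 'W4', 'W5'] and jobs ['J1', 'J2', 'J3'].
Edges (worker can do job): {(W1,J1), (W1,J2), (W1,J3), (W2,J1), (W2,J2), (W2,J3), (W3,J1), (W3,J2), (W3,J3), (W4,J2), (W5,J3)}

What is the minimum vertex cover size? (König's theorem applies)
Minimum vertex cover size = 3

By König's theorem: in bipartite graphs,
min vertex cover = max matching = 3

Maximum matching has size 3, so minimum vertex cover also has size 3.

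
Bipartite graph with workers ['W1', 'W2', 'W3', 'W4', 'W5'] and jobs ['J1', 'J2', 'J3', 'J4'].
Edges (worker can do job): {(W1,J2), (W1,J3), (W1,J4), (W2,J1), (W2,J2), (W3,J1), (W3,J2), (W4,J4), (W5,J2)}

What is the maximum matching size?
Maximum matching size = 4

Maximum matching: {(W1,J3), (W3,J1), (W4,J4), (W5,J2)}
Size: 4

This assigns 4 workers to 4 distinct jobs.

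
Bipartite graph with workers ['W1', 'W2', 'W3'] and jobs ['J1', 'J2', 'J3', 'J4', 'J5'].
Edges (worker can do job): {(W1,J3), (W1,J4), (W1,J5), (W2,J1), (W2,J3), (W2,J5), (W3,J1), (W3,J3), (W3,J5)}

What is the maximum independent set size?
Maximum independent set = 5

By König's theorem:
- Min vertex cover = Max matching = 3
- Max independent set = Total vertices - Min vertex cover
- Max independent set = 8 - 3 = 5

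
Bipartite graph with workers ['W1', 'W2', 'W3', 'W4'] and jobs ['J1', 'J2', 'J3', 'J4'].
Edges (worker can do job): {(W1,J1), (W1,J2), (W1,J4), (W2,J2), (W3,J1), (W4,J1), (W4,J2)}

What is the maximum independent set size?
Maximum independent set = 5

By König's theorem:
- Min vertex cover = Max matching = 3
- Max independent set = Total vertices - Min vertex cover
- Max independent set = 8 - 3 = 5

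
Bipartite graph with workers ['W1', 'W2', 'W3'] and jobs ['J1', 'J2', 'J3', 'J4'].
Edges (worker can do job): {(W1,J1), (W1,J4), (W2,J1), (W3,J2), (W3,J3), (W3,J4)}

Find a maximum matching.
Matching: {(W1,J4), (W2,J1), (W3,J3)}

Maximum matching (size 3):
  W1 → J4
  W2 → J1
  W3 → J3

Each worker is assigned to at most one job, and each job to at most one worker.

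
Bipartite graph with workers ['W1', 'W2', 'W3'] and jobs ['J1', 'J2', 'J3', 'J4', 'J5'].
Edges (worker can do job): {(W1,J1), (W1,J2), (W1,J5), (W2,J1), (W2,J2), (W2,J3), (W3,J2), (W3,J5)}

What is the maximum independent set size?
Maximum independent set = 5

By König's theorem:
- Min vertex cover = Max matching = 3
- Max independent set = Total vertices - Min vertex cover
- Max independent set = 8 - 3 = 5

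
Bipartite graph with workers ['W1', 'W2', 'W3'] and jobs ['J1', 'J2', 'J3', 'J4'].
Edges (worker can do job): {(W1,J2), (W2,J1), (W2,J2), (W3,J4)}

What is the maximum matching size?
Maximum matching size = 3

Maximum matching: {(W1,J2), (W2,J1), (W3,J4)}
Size: 3

This assigns 3 workers to 3 distinct jobs.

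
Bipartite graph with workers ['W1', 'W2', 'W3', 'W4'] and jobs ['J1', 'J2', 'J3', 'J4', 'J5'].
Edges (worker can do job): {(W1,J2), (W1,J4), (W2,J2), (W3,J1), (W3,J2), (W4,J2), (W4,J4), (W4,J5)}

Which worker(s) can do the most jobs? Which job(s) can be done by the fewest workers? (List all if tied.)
Most versatile: W4 (3 jobs); Least covered: J3 (0 workers)

Worker degrees (jobs they can do): W1:2, W2:1, W3:2, W4:3
Job degrees (workers who can do it): J1:1, J2:4, J3:0, J4:2, J5:1

Maximum worker degree is 3, achieved by: W4
Minimum job degree is 0, achieved by: J3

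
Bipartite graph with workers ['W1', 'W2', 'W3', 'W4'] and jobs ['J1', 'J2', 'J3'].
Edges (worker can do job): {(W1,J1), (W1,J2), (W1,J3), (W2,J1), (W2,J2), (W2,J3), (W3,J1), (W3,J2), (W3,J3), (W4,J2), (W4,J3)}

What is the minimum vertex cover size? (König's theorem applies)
Minimum vertex cover size = 3

By König's theorem: in bipartite graphs,
min vertex cover = max matching = 3

Maximum matching has size 3, so minimum vertex cover also has size 3.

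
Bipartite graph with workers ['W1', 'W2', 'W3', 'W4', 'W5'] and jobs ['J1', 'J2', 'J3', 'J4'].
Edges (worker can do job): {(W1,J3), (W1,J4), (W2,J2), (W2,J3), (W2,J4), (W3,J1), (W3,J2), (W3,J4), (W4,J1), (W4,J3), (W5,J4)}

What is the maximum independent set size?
Maximum independent set = 5

By König's theorem:
- Min vertex cover = Max matching = 4
- Max independent set = Total vertices - Min vertex cover
- Max independent set = 9 - 4 = 5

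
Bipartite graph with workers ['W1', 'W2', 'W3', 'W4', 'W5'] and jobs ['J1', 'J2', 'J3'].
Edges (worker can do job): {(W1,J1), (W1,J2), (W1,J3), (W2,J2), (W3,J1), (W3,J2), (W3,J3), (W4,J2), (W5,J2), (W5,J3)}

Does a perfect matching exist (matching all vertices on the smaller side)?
Yes, perfect matching exists (size 3)

Perfect matching: {(W1,J1), (W3,J3), (W5,J2)}
All 3 vertices on the smaller side are matched.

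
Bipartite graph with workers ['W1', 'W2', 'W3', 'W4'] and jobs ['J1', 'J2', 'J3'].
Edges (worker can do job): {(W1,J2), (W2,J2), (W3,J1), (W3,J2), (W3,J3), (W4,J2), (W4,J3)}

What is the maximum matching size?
Maximum matching size = 3

Maximum matching: {(W1,J2), (W3,J1), (W4,J3)}
Size: 3

This assigns 3 workers to 3 distinct jobs.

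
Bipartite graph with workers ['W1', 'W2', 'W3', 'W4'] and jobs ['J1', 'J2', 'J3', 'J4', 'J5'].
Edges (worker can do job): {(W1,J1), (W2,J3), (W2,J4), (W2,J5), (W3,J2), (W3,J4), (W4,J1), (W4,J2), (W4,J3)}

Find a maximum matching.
Matching: {(W1,J1), (W2,J5), (W3,J4), (W4,J3)}

Maximum matching (size 4):
  W1 → J1
  W2 → J5
  W3 → J4
  W4 → J3

Each worker is assigned to at most one job, and each job to at most one worker.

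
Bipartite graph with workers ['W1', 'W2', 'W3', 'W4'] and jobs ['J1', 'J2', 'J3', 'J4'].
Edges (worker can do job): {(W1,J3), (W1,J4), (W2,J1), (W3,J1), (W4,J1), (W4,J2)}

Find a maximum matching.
Matching: {(W1,J3), (W3,J1), (W4,J2)}

Maximum matching (size 3):
  W1 → J3
  W3 → J1
  W4 → J2

Each worker is assigned to at most one job, and each job to at most one worker.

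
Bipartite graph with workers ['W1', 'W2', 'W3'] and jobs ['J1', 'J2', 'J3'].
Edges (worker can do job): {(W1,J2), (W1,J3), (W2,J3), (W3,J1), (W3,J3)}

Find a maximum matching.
Matching: {(W1,J2), (W2,J3), (W3,J1)}

Maximum matching (size 3):
  W1 → J2
  W2 → J3
  W3 → J1

Each worker is assigned to at most one job, and each job to at most one worker.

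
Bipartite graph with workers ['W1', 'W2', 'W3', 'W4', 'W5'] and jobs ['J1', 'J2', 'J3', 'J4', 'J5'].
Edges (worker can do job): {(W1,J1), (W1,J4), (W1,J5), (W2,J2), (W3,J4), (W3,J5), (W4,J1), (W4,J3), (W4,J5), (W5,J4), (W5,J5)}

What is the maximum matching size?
Maximum matching size = 5

Maximum matching: {(W1,J1), (W2,J2), (W3,J4), (W4,J3), (W5,J5)}
Size: 5

This assigns 5 workers to 5 distinct jobs.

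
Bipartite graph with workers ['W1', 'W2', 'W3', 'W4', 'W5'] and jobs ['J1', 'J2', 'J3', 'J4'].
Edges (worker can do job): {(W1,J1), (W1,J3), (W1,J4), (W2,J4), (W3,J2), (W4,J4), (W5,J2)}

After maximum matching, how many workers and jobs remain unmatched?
Unmatched: 2 workers, 1 jobs

Maximum matching size: 3
Workers: 5 total, 3 matched, 2 unmatched
Jobs: 4 total, 3 matched, 1 unmatched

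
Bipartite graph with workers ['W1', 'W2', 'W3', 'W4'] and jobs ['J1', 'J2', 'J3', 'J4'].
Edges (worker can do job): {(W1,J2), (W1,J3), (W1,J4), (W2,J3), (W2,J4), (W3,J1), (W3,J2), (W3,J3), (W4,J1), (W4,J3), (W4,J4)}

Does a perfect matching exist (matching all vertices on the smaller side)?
Yes, perfect matching exists (size 4)

Perfect matching: {(W1,J2), (W2,J3), (W3,J1), (W4,J4)}
All 4 vertices on the smaller side are matched.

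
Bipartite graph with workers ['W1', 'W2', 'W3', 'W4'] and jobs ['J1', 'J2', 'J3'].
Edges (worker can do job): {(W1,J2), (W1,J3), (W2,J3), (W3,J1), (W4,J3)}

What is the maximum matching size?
Maximum matching size = 3

Maximum matching: {(W1,J2), (W3,J1), (W4,J3)}
Size: 3

This assigns 3 workers to 3 distinct jobs.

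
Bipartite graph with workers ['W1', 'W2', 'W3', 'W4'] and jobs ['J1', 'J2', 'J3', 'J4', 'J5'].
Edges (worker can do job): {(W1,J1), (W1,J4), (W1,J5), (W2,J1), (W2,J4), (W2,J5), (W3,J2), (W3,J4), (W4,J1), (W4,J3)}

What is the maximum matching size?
Maximum matching size = 4

Maximum matching: {(W1,J4), (W2,J5), (W3,J2), (W4,J3)}
Size: 4

This assigns 4 workers to 4 distinct jobs.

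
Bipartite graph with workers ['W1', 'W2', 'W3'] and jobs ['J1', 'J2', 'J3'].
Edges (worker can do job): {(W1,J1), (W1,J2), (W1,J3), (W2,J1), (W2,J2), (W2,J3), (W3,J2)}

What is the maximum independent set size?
Maximum independent set = 3

By König's theorem:
- Min vertex cover = Max matching = 3
- Max independent set = Total vertices - Min vertex cover
- Max independent set = 6 - 3 = 3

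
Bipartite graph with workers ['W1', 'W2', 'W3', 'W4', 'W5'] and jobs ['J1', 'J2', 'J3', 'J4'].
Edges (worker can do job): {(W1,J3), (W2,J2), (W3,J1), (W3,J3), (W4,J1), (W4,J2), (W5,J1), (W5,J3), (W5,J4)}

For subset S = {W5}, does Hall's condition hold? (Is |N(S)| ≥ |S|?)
Yes: |N(S)| = 3, |S| = 1

Subset S = {W5}
Neighbors N(S) = {J1, J3, J4}

|N(S)| = 3, |S| = 1
Hall's condition: |N(S)| ≥ |S| is satisfied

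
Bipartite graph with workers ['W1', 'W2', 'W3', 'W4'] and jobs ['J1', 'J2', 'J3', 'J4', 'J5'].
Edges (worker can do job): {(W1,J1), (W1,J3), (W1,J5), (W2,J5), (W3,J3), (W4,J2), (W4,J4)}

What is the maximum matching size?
Maximum matching size = 4

Maximum matching: {(W1,J1), (W2,J5), (W3,J3), (W4,J4)}
Size: 4

This assigns 4 workers to 4 distinct jobs.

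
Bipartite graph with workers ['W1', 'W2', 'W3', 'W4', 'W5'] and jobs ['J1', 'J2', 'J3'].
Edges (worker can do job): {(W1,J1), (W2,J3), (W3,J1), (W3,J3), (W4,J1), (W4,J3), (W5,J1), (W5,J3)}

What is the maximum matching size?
Maximum matching size = 2

Maximum matching: {(W3,J3), (W5,J1)}
Size: 2

This assigns 2 workers to 2 distinct jobs.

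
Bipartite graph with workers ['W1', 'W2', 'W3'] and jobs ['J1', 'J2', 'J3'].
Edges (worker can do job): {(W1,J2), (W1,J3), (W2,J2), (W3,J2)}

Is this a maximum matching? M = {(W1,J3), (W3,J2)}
Yes, size 2 is maximum

Proposed matching has size 2.
Maximum matching size for this graph: 2.

This is a maximum matching.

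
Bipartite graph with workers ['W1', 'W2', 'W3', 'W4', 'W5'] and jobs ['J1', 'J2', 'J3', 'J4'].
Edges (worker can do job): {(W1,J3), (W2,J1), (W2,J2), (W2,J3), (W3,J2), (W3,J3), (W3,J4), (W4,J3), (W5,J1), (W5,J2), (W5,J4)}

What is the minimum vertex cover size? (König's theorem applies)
Minimum vertex cover size = 4

By König's theorem: in bipartite graphs,
min vertex cover = max matching = 4

Maximum matching has size 4, so minimum vertex cover also has size 4.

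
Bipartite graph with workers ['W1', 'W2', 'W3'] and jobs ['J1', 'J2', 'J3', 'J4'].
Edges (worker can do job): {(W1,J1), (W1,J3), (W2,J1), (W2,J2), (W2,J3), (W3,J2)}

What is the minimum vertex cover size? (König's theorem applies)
Minimum vertex cover size = 3

By König's theorem: in bipartite graphs,
min vertex cover = max matching = 3

Maximum matching has size 3, so minimum vertex cover also has size 3.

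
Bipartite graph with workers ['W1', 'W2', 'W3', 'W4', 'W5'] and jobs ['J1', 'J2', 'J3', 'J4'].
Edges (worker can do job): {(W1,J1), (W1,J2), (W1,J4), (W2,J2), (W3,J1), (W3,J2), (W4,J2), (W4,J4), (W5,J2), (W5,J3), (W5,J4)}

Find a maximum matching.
Matching: {(W1,J2), (W3,J1), (W4,J4), (W5,J3)}

Maximum matching (size 4):
  W1 → J2
  W3 → J1
  W4 → J4
  W5 → J3

Each worker is assigned to at most one job, and each job to at most one worker.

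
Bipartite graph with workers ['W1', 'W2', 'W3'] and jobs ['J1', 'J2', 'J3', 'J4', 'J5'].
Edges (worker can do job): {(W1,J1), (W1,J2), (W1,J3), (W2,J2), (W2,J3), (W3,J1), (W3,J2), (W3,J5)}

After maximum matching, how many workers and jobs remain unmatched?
Unmatched: 0 workers, 2 jobs

Maximum matching size: 3
Workers: 3 total, 3 matched, 0 unmatched
Jobs: 5 total, 3 matched, 2 unmatched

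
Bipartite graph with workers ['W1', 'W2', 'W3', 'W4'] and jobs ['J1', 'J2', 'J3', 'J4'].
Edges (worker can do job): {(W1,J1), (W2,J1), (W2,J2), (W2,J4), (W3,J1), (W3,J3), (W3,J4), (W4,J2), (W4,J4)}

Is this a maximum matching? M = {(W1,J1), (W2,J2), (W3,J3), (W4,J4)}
Yes, size 4 is maximum

Proposed matching has size 4.
Maximum matching size for this graph: 4.

This is a maximum matching.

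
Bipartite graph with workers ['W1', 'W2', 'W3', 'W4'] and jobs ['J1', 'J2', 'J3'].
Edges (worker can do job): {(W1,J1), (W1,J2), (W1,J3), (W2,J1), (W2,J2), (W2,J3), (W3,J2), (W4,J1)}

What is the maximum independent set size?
Maximum independent set = 4

By König's theorem:
- Min vertex cover = Max matching = 3
- Max independent set = Total vertices - Min vertex cover
- Max independent set = 7 - 3 = 4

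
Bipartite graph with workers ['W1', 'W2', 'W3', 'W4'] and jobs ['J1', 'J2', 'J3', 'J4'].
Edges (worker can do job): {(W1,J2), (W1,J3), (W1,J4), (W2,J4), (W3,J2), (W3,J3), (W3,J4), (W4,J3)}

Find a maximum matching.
Matching: {(W1,J2), (W3,J4), (W4,J3)}

Maximum matching (size 3):
  W1 → J2
  W3 → J4
  W4 → J3

Each worker is assigned to at most one job, and each job to at most one worker.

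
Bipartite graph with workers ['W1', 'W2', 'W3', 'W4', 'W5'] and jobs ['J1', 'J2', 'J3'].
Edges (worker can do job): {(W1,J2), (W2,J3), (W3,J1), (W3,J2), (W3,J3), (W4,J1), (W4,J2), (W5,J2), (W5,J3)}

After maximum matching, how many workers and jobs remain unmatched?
Unmatched: 2 workers, 0 jobs

Maximum matching size: 3
Workers: 5 total, 3 matched, 2 unmatched
Jobs: 3 total, 3 matched, 0 unmatched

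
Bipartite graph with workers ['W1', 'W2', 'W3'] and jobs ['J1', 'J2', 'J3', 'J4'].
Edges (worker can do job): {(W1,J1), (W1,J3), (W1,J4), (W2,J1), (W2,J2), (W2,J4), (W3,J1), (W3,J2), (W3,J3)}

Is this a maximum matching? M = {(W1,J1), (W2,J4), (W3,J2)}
Yes, size 3 is maximum

Proposed matching has size 3.
Maximum matching size for this graph: 3.

This is a maximum matching.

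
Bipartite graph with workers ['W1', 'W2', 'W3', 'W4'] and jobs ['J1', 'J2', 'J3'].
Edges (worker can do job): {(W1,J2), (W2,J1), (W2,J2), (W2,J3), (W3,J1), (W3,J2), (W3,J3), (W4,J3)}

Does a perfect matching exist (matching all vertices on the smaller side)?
Yes, perfect matching exists (size 3)

Perfect matching: {(W2,J1), (W3,J2), (W4,J3)}
All 3 vertices on the smaller side are matched.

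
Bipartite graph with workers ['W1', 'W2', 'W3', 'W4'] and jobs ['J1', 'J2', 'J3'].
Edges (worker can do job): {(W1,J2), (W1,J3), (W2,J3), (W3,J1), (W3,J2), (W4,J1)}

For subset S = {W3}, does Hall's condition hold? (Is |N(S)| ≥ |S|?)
Yes: |N(S)| = 2, |S| = 1

Subset S = {W3}
Neighbors N(S) = {J1, J2}

|N(S)| = 2, |S| = 1
Hall's condition: |N(S)| ≥ |S| is satisfied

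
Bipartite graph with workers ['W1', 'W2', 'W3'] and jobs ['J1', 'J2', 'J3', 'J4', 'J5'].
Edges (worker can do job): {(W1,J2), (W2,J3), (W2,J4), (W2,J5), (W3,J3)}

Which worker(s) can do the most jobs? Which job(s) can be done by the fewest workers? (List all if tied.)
Most versatile: W2 (3 jobs); Least covered: J1 (0 workers)

Worker degrees (jobs they can do): W1:1, W2:3, W3:1
Job degrees (workers who can do it): J1:0, J2:1, J3:2, J4:1, J5:1

Maximum worker degree is 3, achieved by: W2
Minimum job degree is 0, achieved by: J1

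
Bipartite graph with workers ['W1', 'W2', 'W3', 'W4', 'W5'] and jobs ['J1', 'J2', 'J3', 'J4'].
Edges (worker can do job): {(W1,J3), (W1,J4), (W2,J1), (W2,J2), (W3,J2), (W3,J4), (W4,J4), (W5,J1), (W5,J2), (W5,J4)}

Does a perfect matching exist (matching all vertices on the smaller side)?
Yes, perfect matching exists (size 4)

Perfect matching: {(W1,J3), (W2,J2), (W3,J4), (W5,J1)}
All 4 vertices on the smaller side are matched.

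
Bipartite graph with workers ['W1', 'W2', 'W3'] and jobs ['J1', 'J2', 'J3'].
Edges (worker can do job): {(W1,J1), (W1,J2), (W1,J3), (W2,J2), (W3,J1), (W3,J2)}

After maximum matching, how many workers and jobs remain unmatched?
Unmatched: 0 workers, 0 jobs

Maximum matching size: 3
Workers: 3 total, 3 matched, 0 unmatched
Jobs: 3 total, 3 matched, 0 unmatched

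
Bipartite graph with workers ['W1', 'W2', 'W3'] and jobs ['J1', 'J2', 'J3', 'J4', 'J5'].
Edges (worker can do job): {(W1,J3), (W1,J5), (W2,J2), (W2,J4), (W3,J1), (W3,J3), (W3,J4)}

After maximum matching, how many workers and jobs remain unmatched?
Unmatched: 0 workers, 2 jobs

Maximum matching size: 3
Workers: 3 total, 3 matched, 0 unmatched
Jobs: 5 total, 3 matched, 2 unmatched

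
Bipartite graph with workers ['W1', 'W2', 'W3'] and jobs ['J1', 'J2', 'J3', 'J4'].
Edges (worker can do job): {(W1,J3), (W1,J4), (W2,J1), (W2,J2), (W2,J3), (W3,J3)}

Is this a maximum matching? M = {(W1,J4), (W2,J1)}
No, size 2 is not maximum

Proposed matching has size 2.
Maximum matching size for this graph: 3.

This is NOT maximum - can be improved to size 3.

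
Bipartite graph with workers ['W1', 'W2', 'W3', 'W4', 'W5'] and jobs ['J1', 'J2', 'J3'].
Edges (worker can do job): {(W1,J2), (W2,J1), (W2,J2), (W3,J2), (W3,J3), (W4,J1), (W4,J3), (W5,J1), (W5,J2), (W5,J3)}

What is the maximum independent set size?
Maximum independent set = 5

By König's theorem:
- Min vertex cover = Max matching = 3
- Max independent set = Total vertices - Min vertex cover
- Max independent set = 8 - 3 = 5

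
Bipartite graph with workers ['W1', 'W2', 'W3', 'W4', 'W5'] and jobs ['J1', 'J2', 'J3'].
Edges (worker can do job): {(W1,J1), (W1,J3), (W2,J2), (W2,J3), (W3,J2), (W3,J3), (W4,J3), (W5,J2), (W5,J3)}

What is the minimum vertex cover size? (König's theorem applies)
Minimum vertex cover size = 3

By König's theorem: in bipartite graphs,
min vertex cover = max matching = 3

Maximum matching has size 3, so minimum vertex cover also has size 3.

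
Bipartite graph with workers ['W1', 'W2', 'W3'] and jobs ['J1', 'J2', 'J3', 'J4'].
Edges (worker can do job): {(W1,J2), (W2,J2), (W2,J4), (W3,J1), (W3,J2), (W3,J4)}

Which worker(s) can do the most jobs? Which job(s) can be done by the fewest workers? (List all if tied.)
Most versatile: W3 (3 jobs); Least covered: J3 (0 workers)

Worker degrees (jobs they can do): W1:1, W2:2, W3:3
Job degrees (workers who can do it): J1:1, J2:3, J3:0, J4:2

Maximum worker degree is 3, achieved by: W3
Minimum job degree is 0, achieved by: J3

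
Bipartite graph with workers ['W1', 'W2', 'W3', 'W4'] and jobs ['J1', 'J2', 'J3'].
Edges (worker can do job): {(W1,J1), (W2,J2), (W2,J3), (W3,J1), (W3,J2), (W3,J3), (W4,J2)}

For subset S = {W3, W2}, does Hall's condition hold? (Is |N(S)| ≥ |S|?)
Yes: |N(S)| = 3, |S| = 2

Subset S = {W3, W2}
Neighbors N(S) = {J1, J2, J3}

|N(S)| = 3, |S| = 2
Hall's condition: |N(S)| ≥ |S| is satisfied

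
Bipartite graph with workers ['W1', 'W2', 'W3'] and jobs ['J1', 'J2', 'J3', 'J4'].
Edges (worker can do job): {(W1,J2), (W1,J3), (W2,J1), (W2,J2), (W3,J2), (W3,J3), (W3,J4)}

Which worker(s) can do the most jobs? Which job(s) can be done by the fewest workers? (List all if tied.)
Most versatile: W3 (3 jobs); Least covered: J1, J4 (1 workers)

Worker degrees (jobs they can do): W1:2, W2:2, W3:3
Job degrees (workers who can do it): J1:1, J2:3, J3:2, J4:1

Maximum worker degree is 3, achieved by: W3
Minimum job degree is 1, achieved by: J1, J4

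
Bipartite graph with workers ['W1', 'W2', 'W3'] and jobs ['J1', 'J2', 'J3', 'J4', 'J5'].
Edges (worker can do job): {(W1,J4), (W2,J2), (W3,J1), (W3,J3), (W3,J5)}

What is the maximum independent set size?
Maximum independent set = 5

By König's theorem:
- Min vertex cover = Max matching = 3
- Max independent set = Total vertices - Min vertex cover
- Max independent set = 8 - 3 = 5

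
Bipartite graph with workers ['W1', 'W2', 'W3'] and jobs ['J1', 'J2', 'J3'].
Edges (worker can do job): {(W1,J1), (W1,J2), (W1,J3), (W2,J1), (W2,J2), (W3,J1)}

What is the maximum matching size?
Maximum matching size = 3

Maximum matching: {(W1,J3), (W2,J2), (W3,J1)}
Size: 3

This assigns 3 workers to 3 distinct jobs.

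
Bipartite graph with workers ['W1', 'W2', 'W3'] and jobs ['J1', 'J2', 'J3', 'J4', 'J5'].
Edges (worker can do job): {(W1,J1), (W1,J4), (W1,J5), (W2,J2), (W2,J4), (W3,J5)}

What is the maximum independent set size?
Maximum independent set = 5

By König's theorem:
- Min vertex cover = Max matching = 3
- Max independent set = Total vertices - Min vertex cover
- Max independent set = 8 - 3 = 5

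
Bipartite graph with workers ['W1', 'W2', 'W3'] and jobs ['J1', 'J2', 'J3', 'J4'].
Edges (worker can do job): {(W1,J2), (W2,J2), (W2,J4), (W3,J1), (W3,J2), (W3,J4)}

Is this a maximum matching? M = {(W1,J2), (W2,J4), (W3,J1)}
Yes, size 3 is maximum

Proposed matching has size 3.
Maximum matching size for this graph: 3.

This is a maximum matching.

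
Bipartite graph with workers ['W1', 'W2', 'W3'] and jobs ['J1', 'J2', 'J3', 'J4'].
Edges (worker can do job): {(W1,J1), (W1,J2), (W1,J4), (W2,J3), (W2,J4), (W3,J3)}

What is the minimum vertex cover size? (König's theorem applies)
Minimum vertex cover size = 3

By König's theorem: in bipartite graphs,
min vertex cover = max matching = 3

Maximum matching has size 3, so minimum vertex cover also has size 3.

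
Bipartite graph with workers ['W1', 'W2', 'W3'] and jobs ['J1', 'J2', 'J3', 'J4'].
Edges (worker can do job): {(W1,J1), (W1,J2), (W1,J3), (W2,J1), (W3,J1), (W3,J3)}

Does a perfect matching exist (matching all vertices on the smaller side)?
Yes, perfect matching exists (size 3)

Perfect matching: {(W1,J2), (W2,J1), (W3,J3)}
All 3 vertices on the smaller side are matched.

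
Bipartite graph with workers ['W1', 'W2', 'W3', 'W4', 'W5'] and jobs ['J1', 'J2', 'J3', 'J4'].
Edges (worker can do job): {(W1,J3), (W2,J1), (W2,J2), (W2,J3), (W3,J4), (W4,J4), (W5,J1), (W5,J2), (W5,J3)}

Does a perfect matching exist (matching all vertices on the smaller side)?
Yes, perfect matching exists (size 4)

Perfect matching: {(W1,J3), (W2,J1), (W3,J4), (W5,J2)}
All 4 vertices on the smaller side are matched.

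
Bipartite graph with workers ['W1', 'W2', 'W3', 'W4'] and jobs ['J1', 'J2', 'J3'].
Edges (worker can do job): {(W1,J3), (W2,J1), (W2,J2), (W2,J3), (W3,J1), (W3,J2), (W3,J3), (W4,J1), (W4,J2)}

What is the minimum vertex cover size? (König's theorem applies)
Minimum vertex cover size = 3

By König's theorem: in bipartite graphs,
min vertex cover = max matching = 3

Maximum matching has size 3, so minimum vertex cover also has size 3.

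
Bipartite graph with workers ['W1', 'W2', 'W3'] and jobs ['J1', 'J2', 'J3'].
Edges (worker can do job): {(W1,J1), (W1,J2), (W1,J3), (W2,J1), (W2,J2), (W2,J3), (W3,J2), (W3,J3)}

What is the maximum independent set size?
Maximum independent set = 3

By König's theorem:
- Min vertex cover = Max matching = 3
- Max independent set = Total vertices - Min vertex cover
- Max independent set = 6 - 3 = 3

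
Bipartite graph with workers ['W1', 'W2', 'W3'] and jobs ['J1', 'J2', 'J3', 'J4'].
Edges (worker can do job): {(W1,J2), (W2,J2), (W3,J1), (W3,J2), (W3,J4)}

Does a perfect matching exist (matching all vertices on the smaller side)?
No, maximum matching has size 2 < 3

Maximum matching has size 2, need 3 for perfect matching.
Unmatched workers: ['W2']
Unmatched jobs: ['J3', 'J4']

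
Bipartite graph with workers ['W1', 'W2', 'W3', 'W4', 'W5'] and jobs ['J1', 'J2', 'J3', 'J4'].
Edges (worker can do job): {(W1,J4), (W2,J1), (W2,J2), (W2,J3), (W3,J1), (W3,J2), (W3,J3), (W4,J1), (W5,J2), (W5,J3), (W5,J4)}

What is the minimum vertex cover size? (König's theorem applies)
Minimum vertex cover size = 4

By König's theorem: in bipartite graphs,
min vertex cover = max matching = 4

Maximum matching has size 4, so minimum vertex cover also has size 4.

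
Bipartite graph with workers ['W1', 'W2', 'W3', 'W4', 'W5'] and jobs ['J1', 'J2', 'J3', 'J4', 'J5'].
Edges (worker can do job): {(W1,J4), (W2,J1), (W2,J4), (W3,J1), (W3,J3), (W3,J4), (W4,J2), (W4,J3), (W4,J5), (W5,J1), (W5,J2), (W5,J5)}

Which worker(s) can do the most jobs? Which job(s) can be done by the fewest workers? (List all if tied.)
Most versatile: W3, W4, W5 (3 jobs); Least covered: J2, J3, J5 (2 workers)

Worker degrees (jobs they can do): W1:1, W2:2, W3:3, W4:3, W5:3
Job degrees (workers who can do it): J1:3, J2:2, J3:2, J4:3, J5:2

Maximum worker degree is 3, achieved by: W3, W4, W5
Minimum job degree is 2, achieved by: J2, J3, J5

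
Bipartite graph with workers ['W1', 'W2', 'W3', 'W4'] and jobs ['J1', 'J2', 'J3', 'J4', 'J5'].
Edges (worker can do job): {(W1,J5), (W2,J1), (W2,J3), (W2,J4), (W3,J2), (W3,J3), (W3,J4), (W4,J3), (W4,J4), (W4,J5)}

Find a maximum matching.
Matching: {(W1,J5), (W2,J4), (W3,J2), (W4,J3)}

Maximum matching (size 4):
  W1 → J5
  W2 → J4
  W3 → J2
  W4 → J3

Each worker is assigned to at most one job, and each job to at most one worker.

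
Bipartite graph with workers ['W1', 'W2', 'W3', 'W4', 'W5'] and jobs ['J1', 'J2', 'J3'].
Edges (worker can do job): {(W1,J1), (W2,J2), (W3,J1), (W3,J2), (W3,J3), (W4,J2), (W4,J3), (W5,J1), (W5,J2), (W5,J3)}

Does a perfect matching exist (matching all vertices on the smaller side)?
Yes, perfect matching exists (size 3)

Perfect matching: {(W3,J1), (W4,J2), (W5,J3)}
All 3 vertices on the smaller side are matched.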